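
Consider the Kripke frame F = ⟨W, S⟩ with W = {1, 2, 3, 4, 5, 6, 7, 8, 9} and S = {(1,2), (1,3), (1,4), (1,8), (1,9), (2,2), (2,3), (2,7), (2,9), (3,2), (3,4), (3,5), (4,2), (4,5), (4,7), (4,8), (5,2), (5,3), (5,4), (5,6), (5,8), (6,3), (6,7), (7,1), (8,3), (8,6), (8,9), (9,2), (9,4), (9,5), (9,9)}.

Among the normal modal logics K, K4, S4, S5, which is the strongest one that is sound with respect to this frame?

K

Transitive (axiom 4): no — 1 S 2 and 2 S 7, but not 1 S 7.
Reflexive (axiom T): no — 1 is not related to itself.
Euclidean (axiom 5): no — 1 S 2 and 1 S 4, but not 2 S 4.
So F validates K; K4 would additionally require S to be transitive. The strongest is K.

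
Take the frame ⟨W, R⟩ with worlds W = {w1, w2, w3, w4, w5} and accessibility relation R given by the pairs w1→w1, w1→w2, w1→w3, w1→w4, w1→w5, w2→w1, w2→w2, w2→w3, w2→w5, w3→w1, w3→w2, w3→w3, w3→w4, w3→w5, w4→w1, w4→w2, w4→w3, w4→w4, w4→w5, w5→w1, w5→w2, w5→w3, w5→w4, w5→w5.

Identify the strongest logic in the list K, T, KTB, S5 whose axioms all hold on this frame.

T

Reflexive (axiom T): yes — every world is R-related to itself.
Symmetric (axiom B): no — w4 R w2 but not w2 R w4.
Euclidean (axiom 5): no — w1 R w2 and w1 R w4, but not w2 R w4.
So F validates K, T; KTB would additionally require R to be symmetric. The strongest is T.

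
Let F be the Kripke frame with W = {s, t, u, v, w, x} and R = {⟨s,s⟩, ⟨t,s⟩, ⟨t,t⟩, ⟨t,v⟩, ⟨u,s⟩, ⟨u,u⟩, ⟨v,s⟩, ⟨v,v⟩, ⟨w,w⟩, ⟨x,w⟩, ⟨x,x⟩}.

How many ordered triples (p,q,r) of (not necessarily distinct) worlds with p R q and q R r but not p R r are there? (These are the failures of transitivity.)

0

R is transitive; there are no such tuples.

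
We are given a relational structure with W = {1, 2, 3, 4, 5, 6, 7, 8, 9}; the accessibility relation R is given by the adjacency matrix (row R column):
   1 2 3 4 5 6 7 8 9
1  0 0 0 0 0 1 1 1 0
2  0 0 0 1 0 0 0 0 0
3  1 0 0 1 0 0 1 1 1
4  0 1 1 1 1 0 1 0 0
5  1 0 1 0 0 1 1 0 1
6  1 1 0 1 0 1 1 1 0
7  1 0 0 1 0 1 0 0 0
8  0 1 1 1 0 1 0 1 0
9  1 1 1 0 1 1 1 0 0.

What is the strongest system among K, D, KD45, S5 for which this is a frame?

Serial (axiom D): yes — every world has a successor (e.g. 1 R 6).
Euclidean (axiom 5): no — 1 R 7 and 1 R 8, but not 7 R 8.
Transitive (axiom 4): no — 1 R 6 and 6 R 2, but not 1 R 2.
Reflexive (axiom T): no — 1 is not related to itself.
So F validates K, D; KD45 would additionally require R to be Euclidean and transitive. The strongest is D.

D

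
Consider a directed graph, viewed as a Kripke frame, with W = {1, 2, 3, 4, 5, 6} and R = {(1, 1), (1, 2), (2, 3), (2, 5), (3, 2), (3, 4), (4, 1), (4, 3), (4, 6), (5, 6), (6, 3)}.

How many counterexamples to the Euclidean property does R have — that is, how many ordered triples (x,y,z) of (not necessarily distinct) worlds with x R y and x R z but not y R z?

19

Enumerating: (1,2,1), (1,2,2), (2,3,3), (2,3,5), (2,5,3), (2,5,5), (3,2,2), (3,2,4), (3,4,2), (3,4,4), (4,1,3), (4,1,6), … and 7 more.
Total: 19.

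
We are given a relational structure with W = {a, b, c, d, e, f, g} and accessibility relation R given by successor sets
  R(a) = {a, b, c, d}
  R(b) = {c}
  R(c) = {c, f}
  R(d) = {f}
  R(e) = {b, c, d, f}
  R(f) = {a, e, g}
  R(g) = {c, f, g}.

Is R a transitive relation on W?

No

Transitive: no — a R c and c R f, but not a R f.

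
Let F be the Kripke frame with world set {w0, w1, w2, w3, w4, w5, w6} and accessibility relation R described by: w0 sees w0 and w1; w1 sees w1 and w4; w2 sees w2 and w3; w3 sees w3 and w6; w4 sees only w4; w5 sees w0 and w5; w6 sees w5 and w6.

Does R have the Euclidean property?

Euclidean: no — w0 R w1 and w0 R w0, but not w1 R w0.

No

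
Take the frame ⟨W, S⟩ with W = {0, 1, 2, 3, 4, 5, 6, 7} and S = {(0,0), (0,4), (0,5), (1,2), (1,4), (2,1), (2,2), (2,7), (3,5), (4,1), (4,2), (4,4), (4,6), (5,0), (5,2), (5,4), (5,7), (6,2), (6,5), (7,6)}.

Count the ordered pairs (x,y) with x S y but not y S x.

Enumerating: (0,4), (2,7), (3,5), (4,2), (4,6), (5,2), (5,4), (5,7), (6,2), (6,5), (7,6).

11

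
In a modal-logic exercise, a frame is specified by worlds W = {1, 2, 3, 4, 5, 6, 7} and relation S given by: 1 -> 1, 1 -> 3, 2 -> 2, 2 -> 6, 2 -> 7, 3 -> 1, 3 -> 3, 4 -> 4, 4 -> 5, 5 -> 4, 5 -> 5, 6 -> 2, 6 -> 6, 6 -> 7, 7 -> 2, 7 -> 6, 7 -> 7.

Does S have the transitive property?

Transitive: yes — every two-step S-path is closed by a direct edge.

Yes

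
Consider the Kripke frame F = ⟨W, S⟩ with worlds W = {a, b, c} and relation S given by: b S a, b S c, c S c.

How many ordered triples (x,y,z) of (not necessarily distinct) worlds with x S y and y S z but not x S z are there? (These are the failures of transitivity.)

S is transitive; there are no such tuples.

0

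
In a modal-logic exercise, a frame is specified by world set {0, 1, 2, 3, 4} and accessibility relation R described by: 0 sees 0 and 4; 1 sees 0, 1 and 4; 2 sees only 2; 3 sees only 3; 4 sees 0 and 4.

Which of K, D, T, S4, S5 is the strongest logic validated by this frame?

Serial (axiom D): yes — every world has a successor (e.g. 0 R 0).
Reflexive (axiom T): yes — every world is R-related to itself.
Transitive (axiom 4): yes — every two-step R-path is closed by a direct edge.
Euclidean (axiom 5): no — 1 R 0 and 1 R 1, but not 0 R 1.
So F validates K, D, T, S4; S5 would additionally require R to be Euclidean. The strongest is S4.

S4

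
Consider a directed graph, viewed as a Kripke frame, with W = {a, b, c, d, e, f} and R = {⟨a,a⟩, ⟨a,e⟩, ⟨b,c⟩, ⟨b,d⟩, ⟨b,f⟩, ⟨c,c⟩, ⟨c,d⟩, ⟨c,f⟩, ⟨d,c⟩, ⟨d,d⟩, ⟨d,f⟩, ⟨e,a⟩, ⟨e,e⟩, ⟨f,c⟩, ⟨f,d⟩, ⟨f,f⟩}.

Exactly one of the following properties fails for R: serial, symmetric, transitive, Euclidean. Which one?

Serial: yes — every world has a successor (e.g. a R a).
Symmetric: no — b R c but not c R b.
Transitive: yes — every two-step R-path is closed by a direct edge.
Euclidean: yes — any two successors of a common world are R-related.
Only symmetric fails.

symmetric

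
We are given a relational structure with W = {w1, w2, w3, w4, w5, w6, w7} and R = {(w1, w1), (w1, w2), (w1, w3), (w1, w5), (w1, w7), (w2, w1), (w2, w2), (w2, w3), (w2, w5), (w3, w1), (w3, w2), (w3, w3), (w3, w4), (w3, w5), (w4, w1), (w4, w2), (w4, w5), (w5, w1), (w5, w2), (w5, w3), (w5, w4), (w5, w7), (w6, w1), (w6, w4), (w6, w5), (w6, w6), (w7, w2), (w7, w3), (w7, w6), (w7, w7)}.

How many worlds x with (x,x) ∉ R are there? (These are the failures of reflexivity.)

2

Enumerating: w4, w5.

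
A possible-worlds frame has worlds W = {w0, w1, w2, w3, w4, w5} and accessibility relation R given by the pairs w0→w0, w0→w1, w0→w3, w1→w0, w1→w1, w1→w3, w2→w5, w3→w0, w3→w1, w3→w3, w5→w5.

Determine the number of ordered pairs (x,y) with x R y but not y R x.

1

Enumerating: (w2,w5).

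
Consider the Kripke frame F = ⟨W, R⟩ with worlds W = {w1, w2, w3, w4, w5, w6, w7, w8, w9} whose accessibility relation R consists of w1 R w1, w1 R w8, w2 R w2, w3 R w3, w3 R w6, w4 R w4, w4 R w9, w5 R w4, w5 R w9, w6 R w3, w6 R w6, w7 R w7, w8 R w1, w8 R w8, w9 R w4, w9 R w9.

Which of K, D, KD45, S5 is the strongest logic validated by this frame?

Serial (axiom D): yes — every world has a successor (e.g. w1 R w1).
Euclidean (axiom 5): yes — any two successors of a common world are R-related.
Transitive (axiom 4): yes — every two-step R-path is closed by a direct edge.
Reflexive (axiom T): no — w5 is not related to itself.
So F validates K, D, KD45; S5 would additionally require R to be reflexive. The strongest is KD45.

KD45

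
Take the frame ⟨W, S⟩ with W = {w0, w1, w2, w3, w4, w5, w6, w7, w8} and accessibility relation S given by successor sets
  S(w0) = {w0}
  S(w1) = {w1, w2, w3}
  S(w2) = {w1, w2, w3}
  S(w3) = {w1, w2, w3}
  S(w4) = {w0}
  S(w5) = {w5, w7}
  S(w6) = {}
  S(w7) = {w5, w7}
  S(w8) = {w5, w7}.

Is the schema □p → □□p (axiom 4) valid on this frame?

Yes

The schema 4 characterises exactly the transitive frames.
Transitive: yes — every two-step S-path is closed by a direct edge.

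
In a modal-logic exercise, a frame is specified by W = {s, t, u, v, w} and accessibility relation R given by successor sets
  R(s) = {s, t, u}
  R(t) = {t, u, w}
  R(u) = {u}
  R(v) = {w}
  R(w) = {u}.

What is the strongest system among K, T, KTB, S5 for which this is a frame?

K

Reflexive (axiom T): no — v is not related to itself.
Symmetric (axiom B): no — s R t but not t R s.
Euclidean (axiom 5): no — s R u and s R t, but not u R t.
So F validates K; T would additionally require R to be reflexive. The strongest is K.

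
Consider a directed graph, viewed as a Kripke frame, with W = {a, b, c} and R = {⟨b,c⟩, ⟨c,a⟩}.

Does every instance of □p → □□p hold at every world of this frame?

No

The schema 4 characterises exactly the transitive frames.
Transitive: no — b R c and c R a, but not b R a.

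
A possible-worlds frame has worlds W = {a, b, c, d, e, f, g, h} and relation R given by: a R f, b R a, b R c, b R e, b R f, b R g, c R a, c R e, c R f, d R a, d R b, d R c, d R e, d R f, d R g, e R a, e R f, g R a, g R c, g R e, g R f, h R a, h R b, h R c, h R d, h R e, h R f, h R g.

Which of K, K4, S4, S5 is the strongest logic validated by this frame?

Transitive (axiom 4): yes — every two-step R-path is closed by a direct edge.
Reflexive (axiom T): no — a is not related to itself.
Euclidean (axiom 5): no — b R a and b R c, but not a R c.
So F validates K, K4; S4 would additionally require R to be reflexive. The strongest is K4.

K4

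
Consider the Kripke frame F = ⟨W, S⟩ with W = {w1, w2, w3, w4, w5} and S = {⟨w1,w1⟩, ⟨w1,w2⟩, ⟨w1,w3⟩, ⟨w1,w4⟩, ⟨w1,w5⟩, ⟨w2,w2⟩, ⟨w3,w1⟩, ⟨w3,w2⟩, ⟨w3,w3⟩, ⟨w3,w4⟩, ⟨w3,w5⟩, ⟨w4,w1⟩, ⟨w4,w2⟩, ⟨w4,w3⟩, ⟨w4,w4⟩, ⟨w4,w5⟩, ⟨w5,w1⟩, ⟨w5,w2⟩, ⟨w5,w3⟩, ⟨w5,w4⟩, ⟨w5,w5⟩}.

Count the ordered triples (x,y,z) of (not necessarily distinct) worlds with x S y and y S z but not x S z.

S is transitive; there are no such tuples.

0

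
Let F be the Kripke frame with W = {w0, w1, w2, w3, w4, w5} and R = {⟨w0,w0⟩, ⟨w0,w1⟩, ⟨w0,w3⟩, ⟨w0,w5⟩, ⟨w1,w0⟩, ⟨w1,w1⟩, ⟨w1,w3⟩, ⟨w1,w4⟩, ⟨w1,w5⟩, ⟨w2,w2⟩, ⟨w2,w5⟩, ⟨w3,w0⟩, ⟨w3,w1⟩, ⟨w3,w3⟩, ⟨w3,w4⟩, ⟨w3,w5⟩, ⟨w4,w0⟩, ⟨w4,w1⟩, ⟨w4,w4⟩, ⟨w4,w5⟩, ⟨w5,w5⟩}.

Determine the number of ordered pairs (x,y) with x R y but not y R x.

Enumerating: (w0,w5), (w1,w5), (w2,w5), (w3,w4), (w3,w5), (w4,w0), (w4,w5).

7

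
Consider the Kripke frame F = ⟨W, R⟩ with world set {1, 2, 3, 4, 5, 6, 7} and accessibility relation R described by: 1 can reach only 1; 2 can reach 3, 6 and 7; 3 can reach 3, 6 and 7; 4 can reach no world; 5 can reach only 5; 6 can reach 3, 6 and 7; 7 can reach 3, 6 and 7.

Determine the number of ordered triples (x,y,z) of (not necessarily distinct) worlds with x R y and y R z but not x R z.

0

R is transitive; there are no such tuples.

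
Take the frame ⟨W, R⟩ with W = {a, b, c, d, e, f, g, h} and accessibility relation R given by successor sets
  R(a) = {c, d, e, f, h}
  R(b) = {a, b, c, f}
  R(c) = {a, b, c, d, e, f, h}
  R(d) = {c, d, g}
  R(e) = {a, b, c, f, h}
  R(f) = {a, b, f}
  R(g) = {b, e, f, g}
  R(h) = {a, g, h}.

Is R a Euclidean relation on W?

No

Euclidean: no — a R d and a R e, but not d R e.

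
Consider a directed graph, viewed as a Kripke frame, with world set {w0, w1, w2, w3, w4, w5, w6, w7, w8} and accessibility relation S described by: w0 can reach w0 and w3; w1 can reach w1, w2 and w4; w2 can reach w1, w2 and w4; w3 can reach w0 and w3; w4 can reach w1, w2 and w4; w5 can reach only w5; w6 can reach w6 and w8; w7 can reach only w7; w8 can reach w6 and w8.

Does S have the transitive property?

Yes

Transitive: yes — every two-step S-path is closed by a direct edge.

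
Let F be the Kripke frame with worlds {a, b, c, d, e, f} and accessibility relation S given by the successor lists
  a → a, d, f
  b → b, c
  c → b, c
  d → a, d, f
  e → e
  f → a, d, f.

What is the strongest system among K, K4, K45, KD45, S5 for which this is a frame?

Transitive (axiom 4): yes — every two-step S-path is closed by a direct edge.
Euclidean (axiom 5): yes — any two successors of a common world are S-related.
Serial (axiom D): yes — every world has a successor (e.g. a S a).
Reflexive (axiom T): yes — every world is S-related to itself.
So F validates K, K4, K45, KD45, S5. The strongest is S5.

S5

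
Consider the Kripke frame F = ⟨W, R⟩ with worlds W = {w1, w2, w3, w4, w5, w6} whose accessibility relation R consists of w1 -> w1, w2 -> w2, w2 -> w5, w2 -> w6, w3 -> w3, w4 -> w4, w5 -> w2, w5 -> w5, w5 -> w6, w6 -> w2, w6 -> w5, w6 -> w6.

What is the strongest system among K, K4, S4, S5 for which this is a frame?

S5

Transitive (axiom 4): yes — every two-step R-path is closed by a direct edge.
Reflexive (axiom T): yes — every world is R-related to itself.
Euclidean (axiom 5): yes — any two successors of a common world are R-related.
So F validates K, K4, S4, S5. The strongest is S5.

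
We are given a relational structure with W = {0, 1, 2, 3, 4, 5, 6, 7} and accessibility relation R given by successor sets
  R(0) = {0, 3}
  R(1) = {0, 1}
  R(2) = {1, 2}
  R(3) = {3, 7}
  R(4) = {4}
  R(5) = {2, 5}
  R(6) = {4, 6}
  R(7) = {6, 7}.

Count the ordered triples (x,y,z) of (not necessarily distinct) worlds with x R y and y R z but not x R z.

6

Enumerating: (0,3,7), (1,0,3), (2,1,0), (3,7,6), (5,2,1), (7,6,4).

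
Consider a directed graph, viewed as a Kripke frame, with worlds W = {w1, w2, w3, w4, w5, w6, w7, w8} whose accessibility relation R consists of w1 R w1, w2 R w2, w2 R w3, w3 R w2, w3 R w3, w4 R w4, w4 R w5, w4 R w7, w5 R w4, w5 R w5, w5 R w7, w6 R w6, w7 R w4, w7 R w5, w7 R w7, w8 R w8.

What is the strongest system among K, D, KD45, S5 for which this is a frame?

Serial (axiom D): yes — every world has a successor (e.g. w1 R w1).
Euclidean (axiom 5): yes — any two successors of a common world are R-related.
Transitive (axiom 4): yes — every two-step R-path is closed by a direct edge.
Reflexive (axiom T): yes — every world is R-related to itself.
So F validates K, D, KD45, S5. The strongest is S5.

S5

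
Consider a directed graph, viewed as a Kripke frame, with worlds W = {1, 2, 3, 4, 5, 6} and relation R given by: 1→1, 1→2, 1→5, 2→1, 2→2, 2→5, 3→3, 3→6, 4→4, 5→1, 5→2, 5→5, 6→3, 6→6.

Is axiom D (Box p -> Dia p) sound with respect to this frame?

Yes

The schema D characterises exactly the serial frames.
Serial: yes — every world has a successor (e.g. 1 R 1).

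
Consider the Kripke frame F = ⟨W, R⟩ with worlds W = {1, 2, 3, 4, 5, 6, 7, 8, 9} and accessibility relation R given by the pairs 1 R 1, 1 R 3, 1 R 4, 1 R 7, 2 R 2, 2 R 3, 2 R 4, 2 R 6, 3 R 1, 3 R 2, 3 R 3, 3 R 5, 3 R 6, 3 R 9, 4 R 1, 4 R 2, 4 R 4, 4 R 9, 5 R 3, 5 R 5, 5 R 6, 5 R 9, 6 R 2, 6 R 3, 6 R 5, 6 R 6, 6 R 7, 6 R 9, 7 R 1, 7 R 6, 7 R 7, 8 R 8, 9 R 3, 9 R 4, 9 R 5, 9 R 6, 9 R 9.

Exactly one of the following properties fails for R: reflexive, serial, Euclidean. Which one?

Reflexive: yes — every world is R-related to itself.
Serial: yes — every world has a successor (e.g. 1 R 1).
Euclidean: no — 1 R 3 and 1 R 4, but not 3 R 4.
Only Euclidean fails.

Euclidean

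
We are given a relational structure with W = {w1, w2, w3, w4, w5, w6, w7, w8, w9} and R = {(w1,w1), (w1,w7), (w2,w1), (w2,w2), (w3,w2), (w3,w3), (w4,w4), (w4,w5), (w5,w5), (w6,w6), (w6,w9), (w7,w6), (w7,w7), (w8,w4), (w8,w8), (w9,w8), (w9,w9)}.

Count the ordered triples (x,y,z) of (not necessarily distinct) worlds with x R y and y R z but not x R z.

7

Enumerating: (w1,w7,w6), (w2,w1,w7), (w3,w2,w1), (w6,w9,w8), (w7,w6,w9), (w8,w4,w5), (w9,w8,w4).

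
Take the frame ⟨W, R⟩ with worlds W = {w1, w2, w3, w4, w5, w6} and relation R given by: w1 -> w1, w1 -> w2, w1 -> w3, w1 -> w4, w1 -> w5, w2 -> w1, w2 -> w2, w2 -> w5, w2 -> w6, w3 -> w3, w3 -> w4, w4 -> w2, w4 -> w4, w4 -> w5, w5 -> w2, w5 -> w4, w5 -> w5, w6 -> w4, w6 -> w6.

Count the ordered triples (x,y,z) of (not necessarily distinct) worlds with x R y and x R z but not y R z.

Enumerating: (w1,w2,w3), (w1,w2,w4), (w1,w3,w1), (w1,w3,w2), (w1,w3,w5), (w1,w4,w1), (w1,w4,w3), (w1,w5,w1), (w1,w5,w3), (w2,w1,w6), (w2,w5,w1), (w2,w5,w6), … and 7 more.
Total: 19.

19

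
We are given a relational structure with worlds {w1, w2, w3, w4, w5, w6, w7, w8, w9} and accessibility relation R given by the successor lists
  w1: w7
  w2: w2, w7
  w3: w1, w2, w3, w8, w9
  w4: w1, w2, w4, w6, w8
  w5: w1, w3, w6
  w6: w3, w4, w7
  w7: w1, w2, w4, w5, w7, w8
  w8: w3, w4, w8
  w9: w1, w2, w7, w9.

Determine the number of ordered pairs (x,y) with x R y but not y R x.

16

Enumerating: (w3,w1), (w3,w2), (w3,w9), (w4,w1), (w4,w2), (w5,w1), (w5,w3), (w5,w6), (w6,w3), (w6,w7), (w7,w4), (w7,w5), (w7,w8), (w9,w1), (w9,w2), (w9,w7).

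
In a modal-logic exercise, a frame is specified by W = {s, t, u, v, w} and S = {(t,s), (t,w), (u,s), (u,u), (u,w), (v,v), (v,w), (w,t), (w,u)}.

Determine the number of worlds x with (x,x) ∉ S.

Enumerating: s, t, w.

3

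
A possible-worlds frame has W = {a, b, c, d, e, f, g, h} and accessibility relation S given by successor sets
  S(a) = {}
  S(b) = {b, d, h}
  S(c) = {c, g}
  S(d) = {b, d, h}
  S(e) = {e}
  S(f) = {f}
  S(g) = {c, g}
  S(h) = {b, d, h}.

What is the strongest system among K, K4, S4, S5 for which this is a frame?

K4

Transitive (axiom 4): yes — every two-step S-path is closed by a direct edge.
Reflexive (axiom T): no — a is not related to itself.
Euclidean (axiom 5): yes — any two successors of a common world are S-related.
So F validates K, K4; S4 would additionally require S to be reflexive. The strongest is K4.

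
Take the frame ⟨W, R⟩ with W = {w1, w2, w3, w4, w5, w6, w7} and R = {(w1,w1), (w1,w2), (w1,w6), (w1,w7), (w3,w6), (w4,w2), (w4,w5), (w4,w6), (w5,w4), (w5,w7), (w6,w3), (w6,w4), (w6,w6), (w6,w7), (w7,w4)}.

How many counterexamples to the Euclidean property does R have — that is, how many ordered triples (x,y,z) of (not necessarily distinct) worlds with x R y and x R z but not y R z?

31

Enumerating: (w1,w2,w1), (w1,w2,w2), (w1,w2,w6), (w1,w2,w7), (w1,w6,w1), (w1,w6,w2), (w1,w7,w1), (w1,w7,w2), (w1,w7,w6), (w1,w7,w7), (w4,w2,w2), (w4,w2,w5), … and 19 more.
Total: 31.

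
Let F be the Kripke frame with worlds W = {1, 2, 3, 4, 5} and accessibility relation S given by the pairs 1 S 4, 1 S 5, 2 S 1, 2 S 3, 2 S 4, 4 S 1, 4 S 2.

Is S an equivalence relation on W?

No

Reflexive: no — 1 is not related to itself.
Symmetric: no — 1 S 5 but not 5 S 1.
Transitive: no — 1 S 4 and 4 S 2, but not 1 S 2.
So S is not an equivalence relation.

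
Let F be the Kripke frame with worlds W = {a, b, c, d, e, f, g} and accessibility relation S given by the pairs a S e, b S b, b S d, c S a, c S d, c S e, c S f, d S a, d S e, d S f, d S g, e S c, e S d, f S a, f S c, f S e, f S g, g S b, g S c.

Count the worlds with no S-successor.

0

S is serial; there are no such worlds.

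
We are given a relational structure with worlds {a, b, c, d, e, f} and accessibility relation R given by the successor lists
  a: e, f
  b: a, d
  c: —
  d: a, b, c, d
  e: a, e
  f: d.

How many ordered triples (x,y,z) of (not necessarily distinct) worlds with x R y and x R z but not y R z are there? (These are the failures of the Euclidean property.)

16

Enumerating: (a,e,f), (a,f,e), (a,f,f), (b,a,a), (b,a,d), (d,a,a), (d,a,b), (d,a,c), (d,a,d), (d,b,b), (d,b,c), (d,c,a), (d,c,b), (d,c,c), (d,c,d), (e,a,a).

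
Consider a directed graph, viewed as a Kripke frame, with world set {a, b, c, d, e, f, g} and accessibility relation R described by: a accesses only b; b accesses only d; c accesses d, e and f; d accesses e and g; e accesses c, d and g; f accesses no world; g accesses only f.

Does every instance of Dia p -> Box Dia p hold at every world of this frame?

Axiom 5 corresponds to the accessibility relation being Euclidean.
Euclidean: no — c R d and c R f, but not d R f.

No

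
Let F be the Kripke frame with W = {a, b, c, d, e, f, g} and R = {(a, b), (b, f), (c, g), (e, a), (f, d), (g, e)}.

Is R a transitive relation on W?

No

Transitive: no — a R b and b R f, but not a R f.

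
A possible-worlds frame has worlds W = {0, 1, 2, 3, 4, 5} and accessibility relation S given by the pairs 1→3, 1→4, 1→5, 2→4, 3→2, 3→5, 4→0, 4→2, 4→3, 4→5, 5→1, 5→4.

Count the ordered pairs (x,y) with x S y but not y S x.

Enumerating: (1,3), (1,4), (3,2), (3,5), (4,0), (4,3).

6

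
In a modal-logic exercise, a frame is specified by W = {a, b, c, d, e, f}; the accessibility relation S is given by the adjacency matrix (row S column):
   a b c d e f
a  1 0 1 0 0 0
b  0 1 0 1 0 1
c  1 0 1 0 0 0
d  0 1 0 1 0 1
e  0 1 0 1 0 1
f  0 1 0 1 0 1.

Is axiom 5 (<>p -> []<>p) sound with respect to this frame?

Yes

The schema 5 characterises exactly the Euclidean frames.
Euclidean: yes — any two successors of a common world are S-related.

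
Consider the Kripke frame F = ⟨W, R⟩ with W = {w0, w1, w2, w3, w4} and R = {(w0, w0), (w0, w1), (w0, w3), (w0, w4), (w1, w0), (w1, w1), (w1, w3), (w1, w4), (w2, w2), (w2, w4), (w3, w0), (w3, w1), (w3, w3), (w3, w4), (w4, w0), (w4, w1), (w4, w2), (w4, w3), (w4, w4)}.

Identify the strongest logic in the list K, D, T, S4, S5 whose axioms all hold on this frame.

Serial (axiom D): yes — every world has a successor (e.g. w0 R w0).
Reflexive (axiom T): yes — every world is R-related to itself.
Transitive (axiom 4): no — w0 R w4 and w4 R w2, but not w0 R w2.
Euclidean (axiom 5): no — w4 R w0 and w4 R w2, but not w0 R w2.
So F validates K, D, T; S4 would additionally require R to be transitive. The strongest is T.

T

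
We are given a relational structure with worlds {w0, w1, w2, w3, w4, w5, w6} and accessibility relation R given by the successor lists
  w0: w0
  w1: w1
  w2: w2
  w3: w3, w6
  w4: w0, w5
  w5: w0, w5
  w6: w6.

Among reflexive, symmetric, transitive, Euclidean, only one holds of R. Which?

Reflexive: no — w4 is not related to itself.
Symmetric: no — w3 R w6 but not w6 R w3.
Transitive: yes — every two-step R-path is closed by a direct edge.
Euclidean: no — w4 R w0 and w4 R w5, but not w0 R w5.
Only transitive holds.

transitive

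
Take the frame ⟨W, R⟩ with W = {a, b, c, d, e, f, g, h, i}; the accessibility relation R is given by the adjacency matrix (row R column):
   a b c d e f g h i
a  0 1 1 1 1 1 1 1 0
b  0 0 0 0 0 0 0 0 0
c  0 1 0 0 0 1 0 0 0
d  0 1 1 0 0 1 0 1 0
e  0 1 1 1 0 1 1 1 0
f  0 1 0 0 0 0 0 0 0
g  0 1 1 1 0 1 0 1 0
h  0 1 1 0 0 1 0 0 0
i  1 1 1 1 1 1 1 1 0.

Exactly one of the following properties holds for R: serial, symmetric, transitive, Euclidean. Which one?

Serial: no — b has no R-successor.
Symmetric: no — a R b but not b R a.
Transitive: yes — every two-step R-path is closed by a direct edge.
Euclidean: no — a R b and a R c, but not b R c.
Only transitive holds.

transitive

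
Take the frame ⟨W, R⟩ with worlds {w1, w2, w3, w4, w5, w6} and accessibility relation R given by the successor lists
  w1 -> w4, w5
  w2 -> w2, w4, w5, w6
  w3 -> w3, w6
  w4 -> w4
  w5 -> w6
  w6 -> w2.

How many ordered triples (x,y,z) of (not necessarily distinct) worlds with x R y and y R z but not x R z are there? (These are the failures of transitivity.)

Enumerating: (w1,w5,w6), (w3,w6,w2), (w5,w6,w2), (w6,w2,w4), (w6,w2,w5), (w6,w2,w6).

6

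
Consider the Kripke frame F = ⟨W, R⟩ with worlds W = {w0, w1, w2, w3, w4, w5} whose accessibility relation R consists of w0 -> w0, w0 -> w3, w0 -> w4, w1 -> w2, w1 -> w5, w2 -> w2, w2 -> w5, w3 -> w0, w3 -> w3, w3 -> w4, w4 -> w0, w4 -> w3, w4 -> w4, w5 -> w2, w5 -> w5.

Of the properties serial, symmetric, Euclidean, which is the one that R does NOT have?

symmetric

Serial: yes — every world has a successor (e.g. w0 R w0).
Symmetric: no — w1 R w2 but not w2 R w1.
Euclidean: yes — any two successors of a common world are R-related.
Only symmetric fails.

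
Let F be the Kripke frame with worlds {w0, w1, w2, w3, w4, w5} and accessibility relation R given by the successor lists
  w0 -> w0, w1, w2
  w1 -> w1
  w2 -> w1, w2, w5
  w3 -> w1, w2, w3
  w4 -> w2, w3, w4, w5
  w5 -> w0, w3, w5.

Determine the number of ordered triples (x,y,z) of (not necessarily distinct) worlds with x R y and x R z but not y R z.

Enumerating: (w0,w1,w0), (w0,w1,w2), (w0,w2,w0), (w2,w1,w2), (w2,w1,w5), (w2,w5,w1), (w2,w5,w2), (w3,w1,w2), (w3,w1,w3), (w3,w2,w3), (w4,w2,w3), (w4,w2,w4), … and 8 more.
Total: 20.

20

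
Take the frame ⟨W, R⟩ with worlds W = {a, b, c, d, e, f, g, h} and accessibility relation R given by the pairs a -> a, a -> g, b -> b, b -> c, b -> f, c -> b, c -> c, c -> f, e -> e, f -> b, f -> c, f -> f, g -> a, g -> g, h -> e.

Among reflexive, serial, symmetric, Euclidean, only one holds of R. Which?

Euclidean

Reflexive: no — d is not related to itself.
Serial: no — d has no R-successor.
Symmetric: no — h R e but not e R h.
Euclidean: yes — any two successors of a common world are R-related.
Only Euclidean holds.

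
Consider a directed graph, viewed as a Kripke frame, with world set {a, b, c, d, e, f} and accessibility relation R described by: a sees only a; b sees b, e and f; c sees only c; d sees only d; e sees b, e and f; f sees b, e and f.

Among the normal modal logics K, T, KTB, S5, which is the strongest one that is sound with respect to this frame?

S5

Reflexive (axiom T): yes — every world is R-related to itself.
Symmetric (axiom B): yes — every pair in R has its reverse in R.
Euclidean (axiom 5): yes — any two successors of a common world are R-related.
So F validates K, T, KTB, S5. The strongest is S5.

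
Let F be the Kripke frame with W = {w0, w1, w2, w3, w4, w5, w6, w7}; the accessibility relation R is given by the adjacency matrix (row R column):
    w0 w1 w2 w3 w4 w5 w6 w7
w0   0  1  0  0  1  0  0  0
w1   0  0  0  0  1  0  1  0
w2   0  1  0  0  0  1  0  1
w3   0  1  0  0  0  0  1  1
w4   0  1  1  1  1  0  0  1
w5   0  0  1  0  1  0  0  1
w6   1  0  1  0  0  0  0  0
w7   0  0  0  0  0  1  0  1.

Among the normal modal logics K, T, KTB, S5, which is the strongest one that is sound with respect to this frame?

Reflexive (axiom T): no — w0 is not related to itself.
Symmetric (axiom B): no — w0 R w1 but not w1 R w0.
Euclidean (axiom 5): no — w1 R w4 and w1 R w6, but not w4 R w6.
So F validates K; T would additionally require R to be reflexive. The strongest is K.

K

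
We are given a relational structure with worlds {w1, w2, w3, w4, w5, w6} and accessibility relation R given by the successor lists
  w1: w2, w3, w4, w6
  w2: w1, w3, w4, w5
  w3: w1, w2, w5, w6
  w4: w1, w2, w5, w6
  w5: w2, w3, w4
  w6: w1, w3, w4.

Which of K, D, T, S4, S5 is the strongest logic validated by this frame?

D

Serial (axiom D): yes — every world has a successor (e.g. w1 R w2).
Reflexive (axiom T): no — w1 is not related to itself.
Transitive (axiom 4): no — w1 R w2 and w2 R w5, but not w1 R w5.
Euclidean (axiom 5): no — w1 R w2 and w1 R w6, but not w2 R w6.
So F validates K, D; T would additionally require R to be reflexive. The strongest is D.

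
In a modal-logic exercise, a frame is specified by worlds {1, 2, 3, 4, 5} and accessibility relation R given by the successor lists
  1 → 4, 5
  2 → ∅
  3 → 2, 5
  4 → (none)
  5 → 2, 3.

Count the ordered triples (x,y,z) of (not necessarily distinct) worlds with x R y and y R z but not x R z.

Enumerating: (1,5,2), (1,5,3), (3,5,3), (5,3,5).

4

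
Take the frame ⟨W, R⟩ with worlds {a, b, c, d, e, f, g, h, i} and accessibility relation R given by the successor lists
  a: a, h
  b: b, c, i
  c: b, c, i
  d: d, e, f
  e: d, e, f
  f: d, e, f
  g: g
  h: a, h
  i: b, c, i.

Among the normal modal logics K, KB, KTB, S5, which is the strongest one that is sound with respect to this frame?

Symmetric (axiom B): yes — every pair in R has its reverse in R.
Reflexive (axiom T): yes — every world is R-related to itself.
Euclidean (axiom 5): yes — any two successors of a common world are R-related.
So F validates K, KB, KTB, S5. The strongest is S5.

S5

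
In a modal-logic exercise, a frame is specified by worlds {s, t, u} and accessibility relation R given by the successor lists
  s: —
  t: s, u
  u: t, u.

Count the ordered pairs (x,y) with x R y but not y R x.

1

Enumerating: (t,s).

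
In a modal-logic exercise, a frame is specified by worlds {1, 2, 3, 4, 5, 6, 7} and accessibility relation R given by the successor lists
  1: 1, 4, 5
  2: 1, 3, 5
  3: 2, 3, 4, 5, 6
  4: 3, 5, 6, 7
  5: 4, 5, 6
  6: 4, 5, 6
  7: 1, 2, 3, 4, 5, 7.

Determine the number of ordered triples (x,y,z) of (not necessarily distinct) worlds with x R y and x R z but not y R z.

Enumerating: (1,4,1), (1,4,4), (1,5,1), (2,1,3), (2,3,1), (2,5,1), (2,5,3), (3,2,2), (3,2,4), (3,2,6), (3,4,2), (3,4,4), … and 27 more.
Total: 39.

39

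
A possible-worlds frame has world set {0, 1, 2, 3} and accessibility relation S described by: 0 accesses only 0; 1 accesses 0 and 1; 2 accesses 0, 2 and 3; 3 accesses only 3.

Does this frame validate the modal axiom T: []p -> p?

By correspondence theory, T is valid on a frame iff S is reflexive.
Reflexive: yes — every world is S-related to itself.

Yes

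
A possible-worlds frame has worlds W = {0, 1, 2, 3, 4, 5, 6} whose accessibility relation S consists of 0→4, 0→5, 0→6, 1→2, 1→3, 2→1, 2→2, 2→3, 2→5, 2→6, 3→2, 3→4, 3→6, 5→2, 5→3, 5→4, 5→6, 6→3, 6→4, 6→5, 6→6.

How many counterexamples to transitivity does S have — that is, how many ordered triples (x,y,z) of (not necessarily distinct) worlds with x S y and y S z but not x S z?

Enumerating: (0,5,2), (0,5,3), (0,6,3), (1,2,1), (1,2,5), (1,2,6), (1,3,4), (1,3,6), (2,3,4), (2,5,4), (2,6,4), (3,2,1), … and 9 more.
Total: 21.

21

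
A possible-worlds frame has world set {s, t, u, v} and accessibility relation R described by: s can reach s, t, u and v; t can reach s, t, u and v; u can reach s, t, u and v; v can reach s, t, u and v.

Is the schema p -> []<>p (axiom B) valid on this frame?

Yes

By correspondence theory, B is valid on a frame iff R is symmetric.
Symmetric: yes — every pair in R has its reverse in R.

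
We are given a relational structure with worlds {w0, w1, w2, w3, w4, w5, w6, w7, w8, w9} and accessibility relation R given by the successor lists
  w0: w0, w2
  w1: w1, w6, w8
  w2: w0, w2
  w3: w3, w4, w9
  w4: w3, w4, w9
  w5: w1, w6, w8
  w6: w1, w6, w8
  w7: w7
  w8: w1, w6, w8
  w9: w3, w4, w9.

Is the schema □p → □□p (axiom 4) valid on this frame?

Axiom 4 corresponds to the accessibility relation being transitive.
Transitive: yes — every two-step R-path is closed by a direct edge.

Yes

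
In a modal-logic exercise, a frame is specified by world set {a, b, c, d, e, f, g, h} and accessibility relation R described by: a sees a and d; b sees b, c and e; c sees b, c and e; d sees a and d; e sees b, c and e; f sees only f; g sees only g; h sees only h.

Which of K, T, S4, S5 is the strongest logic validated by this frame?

S5

Reflexive (axiom T): yes — every world is R-related to itself.
Transitive (axiom 4): yes — every two-step R-path is closed by a direct edge.
Euclidean (axiom 5): yes — any two successors of a common world are R-related.
So F validates K, T, S4, S5. The strongest is S5.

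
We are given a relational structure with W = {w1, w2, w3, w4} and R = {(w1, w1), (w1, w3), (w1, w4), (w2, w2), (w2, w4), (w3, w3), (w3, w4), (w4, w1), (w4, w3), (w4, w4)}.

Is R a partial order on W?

No

Reflexive: yes — every world is R-related to itself.
Transitive: no — w2 R w4 and w4 R w1, but not w2 R w1.
Antisymmetric: no — w1 R w4 and w4 R w1 with w1 ≠ w4.
So R is not a partial order.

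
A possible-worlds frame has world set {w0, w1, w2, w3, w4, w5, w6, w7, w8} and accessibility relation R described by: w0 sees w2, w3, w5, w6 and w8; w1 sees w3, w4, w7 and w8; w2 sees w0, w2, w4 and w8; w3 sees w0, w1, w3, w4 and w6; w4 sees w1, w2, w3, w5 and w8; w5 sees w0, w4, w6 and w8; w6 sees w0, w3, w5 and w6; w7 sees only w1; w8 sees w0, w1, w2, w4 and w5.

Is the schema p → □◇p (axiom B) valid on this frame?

By correspondence theory, B is valid on a frame iff R is symmetric.
Symmetric: yes — every pair in R has its reverse in R.

Yes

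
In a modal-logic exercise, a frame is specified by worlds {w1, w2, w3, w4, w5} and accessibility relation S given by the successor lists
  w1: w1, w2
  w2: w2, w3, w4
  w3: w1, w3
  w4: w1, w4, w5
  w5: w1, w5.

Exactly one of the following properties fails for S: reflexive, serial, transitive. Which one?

Reflexive: yes — every world is S-related to itself.
Serial: yes — every world has a successor (e.g. w1 S w1).
Transitive: no — w1 S w2 and w2 S w3, but not w1 S w3.
Only transitive fails.

transitive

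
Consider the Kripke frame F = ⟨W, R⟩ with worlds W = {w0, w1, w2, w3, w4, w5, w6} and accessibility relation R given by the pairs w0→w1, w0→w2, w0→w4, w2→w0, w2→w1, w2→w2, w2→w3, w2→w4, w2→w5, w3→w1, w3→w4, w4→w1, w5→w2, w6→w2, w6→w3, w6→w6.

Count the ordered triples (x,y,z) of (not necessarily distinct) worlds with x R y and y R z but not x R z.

14

Enumerating: (w0,w2,w0), (w0,w2,w3), (w0,w2,w5), (w5,w2,w0), (w5,w2,w1), (w5,w2,w3), (w5,w2,w4), (w5,w2,w5), (w6,w2,w0), (w6,w2,w1), (w6,w2,w4), (w6,w2,w5), (w6,w3,w1), (w6,w3,w4).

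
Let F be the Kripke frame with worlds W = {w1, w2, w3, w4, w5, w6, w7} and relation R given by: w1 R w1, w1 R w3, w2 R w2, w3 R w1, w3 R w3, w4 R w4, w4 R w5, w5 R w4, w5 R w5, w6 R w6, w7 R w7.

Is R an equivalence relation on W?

Reflexive: yes — every world is R-related to itself.
Symmetric: yes — every pair in R has its reverse in R.
Transitive: yes — every two-step R-path is closed by a direct edge.
So R is an equivalence relation.

Yes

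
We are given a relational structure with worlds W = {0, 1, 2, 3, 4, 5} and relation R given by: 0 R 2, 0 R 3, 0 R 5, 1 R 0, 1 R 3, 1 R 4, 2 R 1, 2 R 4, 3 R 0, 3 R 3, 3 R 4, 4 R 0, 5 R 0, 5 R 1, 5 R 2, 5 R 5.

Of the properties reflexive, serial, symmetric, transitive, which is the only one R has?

serial

Reflexive: no — 0 is not related to itself.
Serial: yes — every world has a successor (e.g. 0 R 2).
Symmetric: no — 0 R 2 but not 2 R 0.
Transitive: no — 0 R 2 and 2 R 1, but not 0 R 1.
Only serial holds.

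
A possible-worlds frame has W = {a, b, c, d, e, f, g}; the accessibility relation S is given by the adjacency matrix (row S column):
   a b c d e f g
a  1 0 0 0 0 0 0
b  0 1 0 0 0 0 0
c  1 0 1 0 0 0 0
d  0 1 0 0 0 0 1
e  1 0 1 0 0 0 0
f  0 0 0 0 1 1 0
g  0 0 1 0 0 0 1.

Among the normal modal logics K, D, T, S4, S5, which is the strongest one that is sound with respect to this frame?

D

Serial (axiom D): yes — every world has a successor (e.g. a S a).
Reflexive (axiom T): no — d is not related to itself.
Transitive (axiom 4): no — d S g and g S c, but not d S c.
Euclidean (axiom 5): no — d S b and d S g, but not b S g.
So F validates K, D; T would additionally require S to be reflexive. The strongest is D.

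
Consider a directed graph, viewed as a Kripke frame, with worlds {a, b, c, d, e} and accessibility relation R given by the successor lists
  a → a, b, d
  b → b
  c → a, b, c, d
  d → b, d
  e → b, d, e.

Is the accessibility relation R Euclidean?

Euclidean: no — a R b and a R d, but not b R d.

No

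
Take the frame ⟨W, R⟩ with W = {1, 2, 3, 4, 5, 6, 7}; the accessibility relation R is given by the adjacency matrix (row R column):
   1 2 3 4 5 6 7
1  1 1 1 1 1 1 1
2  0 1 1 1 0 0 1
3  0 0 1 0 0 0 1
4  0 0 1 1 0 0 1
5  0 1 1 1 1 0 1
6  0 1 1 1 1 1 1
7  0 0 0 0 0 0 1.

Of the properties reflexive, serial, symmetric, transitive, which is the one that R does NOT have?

Reflexive: yes — every world is R-related to itself.
Serial: yes — every world has a successor (e.g. 1 R 1).
Symmetric: no — 1 R 2 but not 2 R 1.
Transitive: yes — every two-step R-path is closed by a direct edge.
Only symmetric fails.

symmetric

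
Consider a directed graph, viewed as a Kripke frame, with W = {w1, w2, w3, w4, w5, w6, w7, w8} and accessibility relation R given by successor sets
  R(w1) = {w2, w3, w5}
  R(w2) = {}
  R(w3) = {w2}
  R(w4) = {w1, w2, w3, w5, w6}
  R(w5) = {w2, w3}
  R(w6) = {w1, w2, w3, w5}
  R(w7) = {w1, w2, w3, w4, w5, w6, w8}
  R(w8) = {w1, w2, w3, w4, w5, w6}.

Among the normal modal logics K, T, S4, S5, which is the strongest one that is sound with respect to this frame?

K

Reflexive (axiom T): no — w1 is not related to itself.
Transitive (axiom 4): yes — every two-step R-path is closed by a direct edge.
Euclidean (axiom 5): no — w1 R w2 and w1 R w3, but not w2 R w3.
So F validates K; T would additionally require R to be reflexive. The strongest is K.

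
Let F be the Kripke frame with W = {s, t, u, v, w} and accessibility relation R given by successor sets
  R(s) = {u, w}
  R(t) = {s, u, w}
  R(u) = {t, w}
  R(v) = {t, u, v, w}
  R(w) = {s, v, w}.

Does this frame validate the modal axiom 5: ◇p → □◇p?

Axiom 5 corresponds to the accessibility relation being Euclidean.
Euclidean: no — s R w and s R u, but not w R u.

No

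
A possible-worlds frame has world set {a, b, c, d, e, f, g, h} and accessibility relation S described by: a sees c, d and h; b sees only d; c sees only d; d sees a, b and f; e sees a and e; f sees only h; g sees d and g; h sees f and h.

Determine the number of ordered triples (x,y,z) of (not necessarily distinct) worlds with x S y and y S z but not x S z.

22

Enumerating: (a,d,a), (a,d,b), (a,d,f), (a,h,f), (b,d,a), (b,d,b), (b,d,f), (c,d,a), (c,d,b), (c,d,f), (d,a,c), (d,a,d), … and 10 more.
Total: 22.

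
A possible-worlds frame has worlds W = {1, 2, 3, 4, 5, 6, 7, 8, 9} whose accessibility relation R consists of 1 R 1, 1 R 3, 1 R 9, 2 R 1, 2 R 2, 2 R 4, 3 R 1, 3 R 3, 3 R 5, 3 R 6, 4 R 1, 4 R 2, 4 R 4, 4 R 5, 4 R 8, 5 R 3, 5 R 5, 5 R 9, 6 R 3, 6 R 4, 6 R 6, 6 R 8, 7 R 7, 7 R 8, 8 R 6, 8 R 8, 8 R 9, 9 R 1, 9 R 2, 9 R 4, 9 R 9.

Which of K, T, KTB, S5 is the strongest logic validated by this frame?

T

Reflexive (axiom T): yes — every world is R-related to itself.
Symmetric (axiom B): no — 2 R 1 but not 1 R 2.
Euclidean (axiom 5): no — 1 R 3 and 1 R 9, but not 3 R 9.
So F validates K, T; KTB would additionally require R to be symmetric. The strongest is T.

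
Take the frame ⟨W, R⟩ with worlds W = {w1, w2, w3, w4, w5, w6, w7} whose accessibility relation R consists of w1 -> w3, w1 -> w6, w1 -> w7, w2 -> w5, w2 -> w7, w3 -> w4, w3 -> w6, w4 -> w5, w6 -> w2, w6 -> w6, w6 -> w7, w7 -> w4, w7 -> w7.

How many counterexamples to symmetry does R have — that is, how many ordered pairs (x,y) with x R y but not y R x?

11

Enumerating: (w1,w3), (w1,w6), (w1,w7), (w2,w5), (w2,w7), (w3,w4), (w3,w6), (w4,w5), (w6,w2), (w6,w7), (w7,w4).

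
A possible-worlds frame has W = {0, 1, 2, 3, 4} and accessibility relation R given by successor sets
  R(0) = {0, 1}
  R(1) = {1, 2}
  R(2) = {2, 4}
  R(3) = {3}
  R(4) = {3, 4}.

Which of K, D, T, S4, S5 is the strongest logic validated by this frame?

T

Serial (axiom D): yes — every world has a successor (e.g. 0 R 0).
Reflexive (axiom T): yes — every world is R-related to itself.
Transitive (axiom 4): no — 0 R 1 and 1 R 2, but not 0 R 2.
Euclidean (axiom 5): no — 0 R 1 and 0 R 0, but not 1 R 0.
So F validates K, D, T; S4 would additionally require R to be transitive. The strongest is T.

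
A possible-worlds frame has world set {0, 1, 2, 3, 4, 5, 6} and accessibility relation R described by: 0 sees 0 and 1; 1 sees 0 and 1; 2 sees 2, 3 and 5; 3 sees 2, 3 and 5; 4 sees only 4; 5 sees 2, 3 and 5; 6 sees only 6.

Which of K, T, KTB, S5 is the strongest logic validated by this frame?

Reflexive (axiom T): yes — every world is R-related to itself.
Symmetric (axiom B): yes — every pair in R has its reverse in R.
Euclidean (axiom 5): yes — any two successors of a common world are R-related.
So F validates K, T, KTB, S5. The strongest is S5.

S5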